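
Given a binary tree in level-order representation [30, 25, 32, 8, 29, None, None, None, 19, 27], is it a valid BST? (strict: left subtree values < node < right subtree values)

Level-order array: [30, 25, 32, 8, 29, None, None, None, 19, 27]
Validate using subtree bounds (lo, hi): at each node, require lo < value < hi,
then recurse left with hi=value and right with lo=value.
Preorder trace (stopping at first violation):
  at node 30 with bounds (-inf, +inf): OK
  at node 25 with bounds (-inf, 30): OK
  at node 8 with bounds (-inf, 25): OK
  at node 19 with bounds (8, 25): OK
  at node 29 with bounds (25, 30): OK
  at node 27 with bounds (25, 29): OK
  at node 32 with bounds (30, +inf): OK
No violation found at any node.
Result: Valid BST


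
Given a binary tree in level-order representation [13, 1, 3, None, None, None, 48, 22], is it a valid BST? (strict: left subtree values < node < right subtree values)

Level-order array: [13, 1, 3, None, None, None, 48, 22]
Validate using subtree bounds (lo, hi): at each node, require lo < value < hi,
then recurse left with hi=value and right with lo=value.
Preorder trace (stopping at first violation):
  at node 13 with bounds (-inf, +inf): OK
  at node 1 with bounds (-inf, 13): OK
  at node 3 with bounds (13, +inf): VIOLATION
Node 3 violates its bound: not (13 < 3 < +inf).
Result: Not a valid BST


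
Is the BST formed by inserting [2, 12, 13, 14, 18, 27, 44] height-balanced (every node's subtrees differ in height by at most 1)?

Tree (level-order array): [2, None, 12, None, 13, None, 14, None, 18, None, 27, None, 44]
Definition: a tree is height-balanced if, at every node, |h(left) - h(right)| <= 1 (empty subtree has height -1).
Bottom-up per-node check:
  node 44: h_left=-1, h_right=-1, diff=0 [OK], height=0
  node 27: h_left=-1, h_right=0, diff=1 [OK], height=1
  node 18: h_left=-1, h_right=1, diff=2 [FAIL (|-1-1|=2 > 1)], height=2
  node 14: h_left=-1, h_right=2, diff=3 [FAIL (|-1-2|=3 > 1)], height=3
  node 13: h_left=-1, h_right=3, diff=4 [FAIL (|-1-3|=4 > 1)], height=4
  node 12: h_left=-1, h_right=4, diff=5 [FAIL (|-1-4|=5 > 1)], height=5
  node 2: h_left=-1, h_right=5, diff=6 [FAIL (|-1-5|=6 > 1)], height=6
Node 18 violates the condition: |-1 - 1| = 2 > 1.
Result: Not balanced


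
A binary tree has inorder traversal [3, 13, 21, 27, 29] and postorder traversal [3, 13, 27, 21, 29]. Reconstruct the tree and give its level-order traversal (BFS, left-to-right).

Inorder:   [3, 13, 21, 27, 29]
Postorder: [3, 13, 27, 21, 29]
Algorithm: postorder visits root last, so walk postorder right-to-left;
each value is the root of the current inorder slice — split it at that
value, recurse on the right subtree first, then the left.
Recursive splits:
  root=29; inorder splits into left=[3, 13, 21, 27], right=[]
  root=21; inorder splits into left=[3, 13], right=[27]
  root=27; inorder splits into left=[], right=[]
  root=13; inorder splits into left=[3], right=[]
  root=3; inorder splits into left=[], right=[]
Reconstructed level-order: [29, 21, 13, 27, 3]


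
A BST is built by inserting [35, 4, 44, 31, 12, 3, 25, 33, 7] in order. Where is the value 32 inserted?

Starting tree (level order): [35, 4, 44, 3, 31, None, None, None, None, 12, 33, 7, 25]
Insertion path: 35 -> 4 -> 31 -> 33
Result: insert 32 as left child of 33
Final tree (level order): [35, 4, 44, 3, 31, None, None, None, None, 12, 33, 7, 25, 32]


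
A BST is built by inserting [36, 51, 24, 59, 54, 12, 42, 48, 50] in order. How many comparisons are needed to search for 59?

Search path for 59: 36 -> 51 -> 59
Found: True
Comparisons: 3


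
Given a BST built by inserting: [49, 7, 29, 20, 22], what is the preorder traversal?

Tree insertion order: [49, 7, 29, 20, 22]
Tree (level-order array): [49, 7, None, None, 29, 20, None, None, 22]
Preorder traversal: [49, 7, 29, 20, 22]


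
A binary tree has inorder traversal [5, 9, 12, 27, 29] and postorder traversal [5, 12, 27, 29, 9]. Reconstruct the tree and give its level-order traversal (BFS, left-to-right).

Inorder:   [5, 9, 12, 27, 29]
Postorder: [5, 12, 27, 29, 9]
Algorithm: postorder visits root last, so walk postorder right-to-left;
each value is the root of the current inorder slice — split it at that
value, recurse on the right subtree first, then the left.
Recursive splits:
  root=9; inorder splits into left=[5], right=[12, 27, 29]
  root=29; inorder splits into left=[12, 27], right=[]
  root=27; inorder splits into left=[12], right=[]
  root=12; inorder splits into left=[], right=[]
  root=5; inorder splits into left=[], right=[]
Reconstructed level-order: [9, 5, 29, 27, 12]


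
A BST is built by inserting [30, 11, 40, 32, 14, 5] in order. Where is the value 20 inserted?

Starting tree (level order): [30, 11, 40, 5, 14, 32]
Insertion path: 30 -> 11 -> 14
Result: insert 20 as right child of 14
Final tree (level order): [30, 11, 40, 5, 14, 32, None, None, None, None, 20]


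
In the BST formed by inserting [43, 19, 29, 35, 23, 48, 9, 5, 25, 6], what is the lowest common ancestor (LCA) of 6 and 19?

Tree insertion order: [43, 19, 29, 35, 23, 48, 9, 5, 25, 6]
Tree (level-order array): [43, 19, 48, 9, 29, None, None, 5, None, 23, 35, None, 6, None, 25]
In a BST, the LCA of p=6, q=19 is the first node v on the
root-to-leaf path with p <= v <= q (go left if both < v, right if both > v).
Walk from root:
  at 43: both 6 and 19 < 43, go left
  at 19: 6 <= 19 <= 19, this is the LCA
LCA = 19


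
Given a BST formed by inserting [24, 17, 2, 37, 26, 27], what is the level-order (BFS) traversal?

Tree insertion order: [24, 17, 2, 37, 26, 27]
Tree (level-order array): [24, 17, 37, 2, None, 26, None, None, None, None, 27]
BFS from the root, enqueuing left then right child of each popped node:
  queue [24] -> pop 24, enqueue [17, 37], visited so far: [24]
  queue [17, 37] -> pop 17, enqueue [2], visited so far: [24, 17]
  queue [37, 2] -> pop 37, enqueue [26], visited so far: [24, 17, 37]
  queue [2, 26] -> pop 2, enqueue [none], visited so far: [24, 17, 37, 2]
  queue [26] -> pop 26, enqueue [27], visited so far: [24, 17, 37, 2, 26]
  queue [27] -> pop 27, enqueue [none], visited so far: [24, 17, 37, 2, 26, 27]
Result: [24, 17, 37, 2, 26, 27]


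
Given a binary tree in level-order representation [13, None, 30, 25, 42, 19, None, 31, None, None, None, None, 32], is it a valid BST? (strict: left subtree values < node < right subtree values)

Level-order array: [13, None, 30, 25, 42, 19, None, 31, None, None, None, None, 32]
Validate using subtree bounds (lo, hi): at each node, require lo < value < hi,
then recurse left with hi=value and right with lo=value.
Preorder trace (stopping at first violation):
  at node 13 with bounds (-inf, +inf): OK
  at node 30 with bounds (13, +inf): OK
  at node 25 with bounds (13, 30): OK
  at node 19 with bounds (13, 25): OK
  at node 42 with bounds (30, +inf): OK
  at node 31 with bounds (30, 42): OK
  at node 32 with bounds (31, 42): OK
No violation found at any node.
Result: Valid BST


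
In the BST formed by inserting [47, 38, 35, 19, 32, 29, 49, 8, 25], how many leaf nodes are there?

Tree built from: [47, 38, 35, 19, 32, 29, 49, 8, 25]
Tree (level-order array): [47, 38, 49, 35, None, None, None, 19, None, 8, 32, None, None, 29, None, 25]
Rule: A leaf has 0 children.
Per-node child counts:
  node 47: 2 child(ren)
  node 38: 1 child(ren)
  node 35: 1 child(ren)
  node 19: 2 child(ren)
  node 8: 0 child(ren)
  node 32: 1 child(ren)
  node 29: 1 child(ren)
  node 25: 0 child(ren)
  node 49: 0 child(ren)
Matching nodes: [8, 25, 49]
Count of leaf nodes: 3


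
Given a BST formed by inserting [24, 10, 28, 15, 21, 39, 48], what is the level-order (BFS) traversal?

Tree insertion order: [24, 10, 28, 15, 21, 39, 48]
Tree (level-order array): [24, 10, 28, None, 15, None, 39, None, 21, None, 48]
BFS from the root, enqueuing left then right child of each popped node:
  queue [24] -> pop 24, enqueue [10, 28], visited so far: [24]
  queue [10, 28] -> pop 10, enqueue [15], visited so far: [24, 10]
  queue [28, 15] -> pop 28, enqueue [39], visited so far: [24, 10, 28]
  queue [15, 39] -> pop 15, enqueue [21], visited so far: [24, 10, 28, 15]
  queue [39, 21] -> pop 39, enqueue [48], visited so far: [24, 10, 28, 15, 39]
  queue [21, 48] -> pop 21, enqueue [none], visited so far: [24, 10, 28, 15, 39, 21]
  queue [48] -> pop 48, enqueue [none], visited so far: [24, 10, 28, 15, 39, 21, 48]
Result: [24, 10, 28, 15, 39, 21, 48]


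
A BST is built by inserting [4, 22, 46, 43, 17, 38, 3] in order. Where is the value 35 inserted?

Starting tree (level order): [4, 3, 22, None, None, 17, 46, None, None, 43, None, 38]
Insertion path: 4 -> 22 -> 46 -> 43 -> 38
Result: insert 35 as left child of 38
Final tree (level order): [4, 3, 22, None, None, 17, 46, None, None, 43, None, 38, None, 35]


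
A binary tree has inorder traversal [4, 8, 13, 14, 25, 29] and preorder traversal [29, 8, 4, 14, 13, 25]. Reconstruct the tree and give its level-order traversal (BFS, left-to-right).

Inorder:  [4, 8, 13, 14, 25, 29]
Preorder: [29, 8, 4, 14, 13, 25]
Algorithm: preorder visits root first, so consume preorder in order;
for each root, split the current inorder slice at that value into
left-subtree inorder and right-subtree inorder, then recurse.
Recursive splits:
  root=29; inorder splits into left=[4, 8, 13, 14, 25], right=[]
  root=8; inorder splits into left=[4], right=[13, 14, 25]
  root=4; inorder splits into left=[], right=[]
  root=14; inorder splits into left=[13], right=[25]
  root=13; inorder splits into left=[], right=[]
  root=25; inorder splits into left=[], right=[]
Reconstructed level-order: [29, 8, 4, 14, 13, 25]


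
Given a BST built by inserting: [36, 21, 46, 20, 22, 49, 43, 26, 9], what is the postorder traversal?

Tree insertion order: [36, 21, 46, 20, 22, 49, 43, 26, 9]
Tree (level-order array): [36, 21, 46, 20, 22, 43, 49, 9, None, None, 26]
Postorder traversal: [9, 20, 26, 22, 21, 43, 49, 46, 36]


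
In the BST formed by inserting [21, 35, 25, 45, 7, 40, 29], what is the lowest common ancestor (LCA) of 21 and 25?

Tree insertion order: [21, 35, 25, 45, 7, 40, 29]
Tree (level-order array): [21, 7, 35, None, None, 25, 45, None, 29, 40]
In a BST, the LCA of p=21, q=25 is the first node v on the
root-to-leaf path with p <= v <= q (go left if both < v, right if both > v).
Walk from root:
  at 21: 21 <= 21 <= 25, this is the LCA
LCA = 21


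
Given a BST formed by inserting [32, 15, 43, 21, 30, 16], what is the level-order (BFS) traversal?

Tree insertion order: [32, 15, 43, 21, 30, 16]
Tree (level-order array): [32, 15, 43, None, 21, None, None, 16, 30]
BFS from the root, enqueuing left then right child of each popped node:
  queue [32] -> pop 32, enqueue [15, 43], visited so far: [32]
  queue [15, 43] -> pop 15, enqueue [21], visited so far: [32, 15]
  queue [43, 21] -> pop 43, enqueue [none], visited so far: [32, 15, 43]
  queue [21] -> pop 21, enqueue [16, 30], visited so far: [32, 15, 43, 21]
  queue [16, 30] -> pop 16, enqueue [none], visited so far: [32, 15, 43, 21, 16]
  queue [30] -> pop 30, enqueue [none], visited so far: [32, 15, 43, 21, 16, 30]
Result: [32, 15, 43, 21, 16, 30]


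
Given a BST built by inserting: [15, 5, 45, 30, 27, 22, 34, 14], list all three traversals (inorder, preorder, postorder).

Tree insertion order: [15, 5, 45, 30, 27, 22, 34, 14]
Tree (level-order array): [15, 5, 45, None, 14, 30, None, None, None, 27, 34, 22]
Inorder (L, root, R): [5, 14, 15, 22, 27, 30, 34, 45]
Preorder (root, L, R): [15, 5, 14, 45, 30, 27, 22, 34]
Postorder (L, R, root): [14, 5, 22, 27, 34, 30, 45, 15]


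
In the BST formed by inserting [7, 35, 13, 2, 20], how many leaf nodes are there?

Tree built from: [7, 35, 13, 2, 20]
Tree (level-order array): [7, 2, 35, None, None, 13, None, None, 20]
Rule: A leaf has 0 children.
Per-node child counts:
  node 7: 2 child(ren)
  node 2: 0 child(ren)
  node 35: 1 child(ren)
  node 13: 1 child(ren)
  node 20: 0 child(ren)
Matching nodes: [2, 20]
Count of leaf nodes: 2


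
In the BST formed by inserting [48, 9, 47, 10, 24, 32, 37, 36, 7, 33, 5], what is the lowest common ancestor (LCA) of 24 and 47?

Tree insertion order: [48, 9, 47, 10, 24, 32, 37, 36, 7, 33, 5]
Tree (level-order array): [48, 9, None, 7, 47, 5, None, 10, None, None, None, None, 24, None, 32, None, 37, 36, None, 33]
In a BST, the LCA of p=24, q=47 is the first node v on the
root-to-leaf path with p <= v <= q (go left if both < v, right if both > v).
Walk from root:
  at 48: both 24 and 47 < 48, go left
  at 9: both 24 and 47 > 9, go right
  at 47: 24 <= 47 <= 47, this is the LCA
LCA = 47


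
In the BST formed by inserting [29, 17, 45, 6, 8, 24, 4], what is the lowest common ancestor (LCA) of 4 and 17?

Tree insertion order: [29, 17, 45, 6, 8, 24, 4]
Tree (level-order array): [29, 17, 45, 6, 24, None, None, 4, 8]
In a BST, the LCA of p=4, q=17 is the first node v on the
root-to-leaf path with p <= v <= q (go left if both < v, right if both > v).
Walk from root:
  at 29: both 4 and 17 < 29, go left
  at 17: 4 <= 17 <= 17, this is the LCA
LCA = 17


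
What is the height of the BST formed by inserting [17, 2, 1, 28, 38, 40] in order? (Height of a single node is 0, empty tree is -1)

Insertion order: [17, 2, 1, 28, 38, 40]
Tree (level-order array): [17, 2, 28, 1, None, None, 38, None, None, None, 40]
Compute height bottom-up (empty subtree = -1):
  height(1) = 1 + max(-1, -1) = 0
  height(2) = 1 + max(0, -1) = 1
  height(40) = 1 + max(-1, -1) = 0
  height(38) = 1 + max(-1, 0) = 1
  height(28) = 1 + max(-1, 1) = 2
  height(17) = 1 + max(1, 2) = 3
Height = 3


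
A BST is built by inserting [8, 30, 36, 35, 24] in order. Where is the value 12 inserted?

Starting tree (level order): [8, None, 30, 24, 36, None, None, 35]
Insertion path: 8 -> 30 -> 24
Result: insert 12 as left child of 24
Final tree (level order): [8, None, 30, 24, 36, 12, None, 35]


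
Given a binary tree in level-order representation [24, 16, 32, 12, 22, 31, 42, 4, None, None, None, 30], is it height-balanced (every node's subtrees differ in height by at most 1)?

Tree (level-order array): [24, 16, 32, 12, 22, 31, 42, 4, None, None, None, 30]
Definition: a tree is height-balanced if, at every node, |h(left) - h(right)| <= 1 (empty subtree has height -1).
Bottom-up per-node check:
  node 4: h_left=-1, h_right=-1, diff=0 [OK], height=0
  node 12: h_left=0, h_right=-1, diff=1 [OK], height=1
  node 22: h_left=-1, h_right=-1, diff=0 [OK], height=0
  node 16: h_left=1, h_right=0, diff=1 [OK], height=2
  node 30: h_left=-1, h_right=-1, diff=0 [OK], height=0
  node 31: h_left=0, h_right=-1, diff=1 [OK], height=1
  node 42: h_left=-1, h_right=-1, diff=0 [OK], height=0
  node 32: h_left=1, h_right=0, diff=1 [OK], height=2
  node 24: h_left=2, h_right=2, diff=0 [OK], height=3
All nodes satisfy the balance condition.
Result: Balanced


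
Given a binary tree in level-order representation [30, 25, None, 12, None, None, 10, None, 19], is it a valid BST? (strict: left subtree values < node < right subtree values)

Level-order array: [30, 25, None, 12, None, None, 10, None, 19]
Validate using subtree bounds (lo, hi): at each node, require lo < value < hi,
then recurse left with hi=value and right with lo=value.
Preorder trace (stopping at first violation):
  at node 30 with bounds (-inf, +inf): OK
  at node 25 with bounds (-inf, 30): OK
  at node 12 with bounds (-inf, 25): OK
  at node 10 with bounds (12, 25): VIOLATION
Node 10 violates its bound: not (12 < 10 < 25).
Result: Not a valid BST


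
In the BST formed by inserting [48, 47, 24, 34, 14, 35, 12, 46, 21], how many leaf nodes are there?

Tree built from: [48, 47, 24, 34, 14, 35, 12, 46, 21]
Tree (level-order array): [48, 47, None, 24, None, 14, 34, 12, 21, None, 35, None, None, None, None, None, 46]
Rule: A leaf has 0 children.
Per-node child counts:
  node 48: 1 child(ren)
  node 47: 1 child(ren)
  node 24: 2 child(ren)
  node 14: 2 child(ren)
  node 12: 0 child(ren)
  node 21: 0 child(ren)
  node 34: 1 child(ren)
  node 35: 1 child(ren)
  node 46: 0 child(ren)
Matching nodes: [12, 21, 46]
Count of leaf nodes: 3


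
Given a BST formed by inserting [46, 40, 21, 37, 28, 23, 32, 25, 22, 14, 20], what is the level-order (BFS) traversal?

Tree insertion order: [46, 40, 21, 37, 28, 23, 32, 25, 22, 14, 20]
Tree (level-order array): [46, 40, None, 21, None, 14, 37, None, 20, 28, None, None, None, 23, 32, 22, 25]
BFS from the root, enqueuing left then right child of each popped node:
  queue [46] -> pop 46, enqueue [40], visited so far: [46]
  queue [40] -> pop 40, enqueue [21], visited so far: [46, 40]
  queue [21] -> pop 21, enqueue [14, 37], visited so far: [46, 40, 21]
  queue [14, 37] -> pop 14, enqueue [20], visited so far: [46, 40, 21, 14]
  queue [37, 20] -> pop 37, enqueue [28], visited so far: [46, 40, 21, 14, 37]
  queue [20, 28] -> pop 20, enqueue [none], visited so far: [46, 40, 21, 14, 37, 20]
  queue [28] -> pop 28, enqueue [23, 32], visited so far: [46, 40, 21, 14, 37, 20, 28]
  queue [23, 32] -> pop 23, enqueue [22, 25], visited so far: [46, 40, 21, 14, 37, 20, 28, 23]
  queue [32, 22, 25] -> pop 32, enqueue [none], visited so far: [46, 40, 21, 14, 37, 20, 28, 23, 32]
  queue [22, 25] -> pop 22, enqueue [none], visited so far: [46, 40, 21, 14, 37, 20, 28, 23, 32, 22]
  queue [25] -> pop 25, enqueue [none], visited so far: [46, 40, 21, 14, 37, 20, 28, 23, 32, 22, 25]
Result: [46, 40, 21, 14, 37, 20, 28, 23, 32, 22, 25]


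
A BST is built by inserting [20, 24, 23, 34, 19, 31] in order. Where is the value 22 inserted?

Starting tree (level order): [20, 19, 24, None, None, 23, 34, None, None, 31]
Insertion path: 20 -> 24 -> 23
Result: insert 22 as left child of 23
Final tree (level order): [20, 19, 24, None, None, 23, 34, 22, None, 31]


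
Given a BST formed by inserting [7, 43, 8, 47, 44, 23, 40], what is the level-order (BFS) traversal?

Tree insertion order: [7, 43, 8, 47, 44, 23, 40]
Tree (level-order array): [7, None, 43, 8, 47, None, 23, 44, None, None, 40]
BFS from the root, enqueuing left then right child of each popped node:
  queue [7] -> pop 7, enqueue [43], visited so far: [7]
  queue [43] -> pop 43, enqueue [8, 47], visited so far: [7, 43]
  queue [8, 47] -> pop 8, enqueue [23], visited so far: [7, 43, 8]
  queue [47, 23] -> pop 47, enqueue [44], visited so far: [7, 43, 8, 47]
  queue [23, 44] -> pop 23, enqueue [40], visited so far: [7, 43, 8, 47, 23]
  queue [44, 40] -> pop 44, enqueue [none], visited so far: [7, 43, 8, 47, 23, 44]
  queue [40] -> pop 40, enqueue [none], visited so far: [7, 43, 8, 47, 23, 44, 40]
Result: [7, 43, 8, 47, 23, 44, 40]


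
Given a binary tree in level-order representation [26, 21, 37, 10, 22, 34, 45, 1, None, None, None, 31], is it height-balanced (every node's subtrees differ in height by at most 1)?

Tree (level-order array): [26, 21, 37, 10, 22, 34, 45, 1, None, None, None, 31]
Definition: a tree is height-balanced if, at every node, |h(left) - h(right)| <= 1 (empty subtree has height -1).
Bottom-up per-node check:
  node 1: h_left=-1, h_right=-1, diff=0 [OK], height=0
  node 10: h_left=0, h_right=-1, diff=1 [OK], height=1
  node 22: h_left=-1, h_right=-1, diff=0 [OK], height=0
  node 21: h_left=1, h_right=0, diff=1 [OK], height=2
  node 31: h_left=-1, h_right=-1, diff=0 [OK], height=0
  node 34: h_left=0, h_right=-1, diff=1 [OK], height=1
  node 45: h_left=-1, h_right=-1, diff=0 [OK], height=0
  node 37: h_left=1, h_right=0, diff=1 [OK], height=2
  node 26: h_left=2, h_right=2, diff=0 [OK], height=3
All nodes satisfy the balance condition.
Result: Balanced


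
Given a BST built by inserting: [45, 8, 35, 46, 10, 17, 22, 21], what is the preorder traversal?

Tree insertion order: [45, 8, 35, 46, 10, 17, 22, 21]
Tree (level-order array): [45, 8, 46, None, 35, None, None, 10, None, None, 17, None, 22, 21]
Preorder traversal: [45, 8, 35, 10, 17, 22, 21, 46]


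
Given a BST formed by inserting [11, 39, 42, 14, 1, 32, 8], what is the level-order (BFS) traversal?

Tree insertion order: [11, 39, 42, 14, 1, 32, 8]
Tree (level-order array): [11, 1, 39, None, 8, 14, 42, None, None, None, 32]
BFS from the root, enqueuing left then right child of each popped node:
  queue [11] -> pop 11, enqueue [1, 39], visited so far: [11]
  queue [1, 39] -> pop 1, enqueue [8], visited so far: [11, 1]
  queue [39, 8] -> pop 39, enqueue [14, 42], visited so far: [11, 1, 39]
  queue [8, 14, 42] -> pop 8, enqueue [none], visited so far: [11, 1, 39, 8]
  queue [14, 42] -> pop 14, enqueue [32], visited so far: [11, 1, 39, 8, 14]
  queue [42, 32] -> pop 42, enqueue [none], visited so far: [11, 1, 39, 8, 14, 42]
  queue [32] -> pop 32, enqueue [none], visited so far: [11, 1, 39, 8, 14, 42, 32]
Result: [11, 1, 39, 8, 14, 42, 32]


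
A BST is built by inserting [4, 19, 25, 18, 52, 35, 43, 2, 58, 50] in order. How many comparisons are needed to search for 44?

Search path for 44: 4 -> 19 -> 25 -> 52 -> 35 -> 43 -> 50
Found: False
Comparisons: 7


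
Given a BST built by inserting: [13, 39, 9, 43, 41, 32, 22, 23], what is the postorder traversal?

Tree insertion order: [13, 39, 9, 43, 41, 32, 22, 23]
Tree (level-order array): [13, 9, 39, None, None, 32, 43, 22, None, 41, None, None, 23]
Postorder traversal: [9, 23, 22, 32, 41, 43, 39, 13]


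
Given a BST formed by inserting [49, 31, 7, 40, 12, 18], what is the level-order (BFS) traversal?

Tree insertion order: [49, 31, 7, 40, 12, 18]
Tree (level-order array): [49, 31, None, 7, 40, None, 12, None, None, None, 18]
BFS from the root, enqueuing left then right child of each popped node:
  queue [49] -> pop 49, enqueue [31], visited so far: [49]
  queue [31] -> pop 31, enqueue [7, 40], visited so far: [49, 31]
  queue [7, 40] -> pop 7, enqueue [12], visited so far: [49, 31, 7]
  queue [40, 12] -> pop 40, enqueue [none], visited so far: [49, 31, 7, 40]
  queue [12] -> pop 12, enqueue [18], visited so far: [49, 31, 7, 40, 12]
  queue [18] -> pop 18, enqueue [none], visited so far: [49, 31, 7, 40, 12, 18]
Result: [49, 31, 7, 40, 12, 18]


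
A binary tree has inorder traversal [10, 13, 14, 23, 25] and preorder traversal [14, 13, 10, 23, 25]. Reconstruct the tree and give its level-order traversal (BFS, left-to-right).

Inorder:  [10, 13, 14, 23, 25]
Preorder: [14, 13, 10, 23, 25]
Algorithm: preorder visits root first, so consume preorder in order;
for each root, split the current inorder slice at that value into
left-subtree inorder and right-subtree inorder, then recurse.
Recursive splits:
  root=14; inorder splits into left=[10, 13], right=[23, 25]
  root=13; inorder splits into left=[10], right=[]
  root=10; inorder splits into left=[], right=[]
  root=23; inorder splits into left=[], right=[25]
  root=25; inorder splits into left=[], right=[]
Reconstructed level-order: [14, 13, 23, 10, 25]


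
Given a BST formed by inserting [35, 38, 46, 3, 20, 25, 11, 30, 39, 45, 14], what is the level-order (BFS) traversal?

Tree insertion order: [35, 38, 46, 3, 20, 25, 11, 30, 39, 45, 14]
Tree (level-order array): [35, 3, 38, None, 20, None, 46, 11, 25, 39, None, None, 14, None, 30, None, 45]
BFS from the root, enqueuing left then right child of each popped node:
  queue [35] -> pop 35, enqueue [3, 38], visited so far: [35]
  queue [3, 38] -> pop 3, enqueue [20], visited so far: [35, 3]
  queue [38, 20] -> pop 38, enqueue [46], visited so far: [35, 3, 38]
  queue [20, 46] -> pop 20, enqueue [11, 25], visited so far: [35, 3, 38, 20]
  queue [46, 11, 25] -> pop 46, enqueue [39], visited so far: [35, 3, 38, 20, 46]
  queue [11, 25, 39] -> pop 11, enqueue [14], visited so far: [35, 3, 38, 20, 46, 11]
  queue [25, 39, 14] -> pop 25, enqueue [30], visited so far: [35, 3, 38, 20, 46, 11, 25]
  queue [39, 14, 30] -> pop 39, enqueue [45], visited so far: [35, 3, 38, 20, 46, 11, 25, 39]
  queue [14, 30, 45] -> pop 14, enqueue [none], visited so far: [35, 3, 38, 20, 46, 11, 25, 39, 14]
  queue [30, 45] -> pop 30, enqueue [none], visited so far: [35, 3, 38, 20, 46, 11, 25, 39, 14, 30]
  queue [45] -> pop 45, enqueue [none], visited so far: [35, 3, 38, 20, 46, 11, 25, 39, 14, 30, 45]
Result: [35, 3, 38, 20, 46, 11, 25, 39, 14, 30, 45]


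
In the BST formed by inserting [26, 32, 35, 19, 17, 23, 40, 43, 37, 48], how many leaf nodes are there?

Tree built from: [26, 32, 35, 19, 17, 23, 40, 43, 37, 48]
Tree (level-order array): [26, 19, 32, 17, 23, None, 35, None, None, None, None, None, 40, 37, 43, None, None, None, 48]
Rule: A leaf has 0 children.
Per-node child counts:
  node 26: 2 child(ren)
  node 19: 2 child(ren)
  node 17: 0 child(ren)
  node 23: 0 child(ren)
  node 32: 1 child(ren)
  node 35: 1 child(ren)
  node 40: 2 child(ren)
  node 37: 0 child(ren)
  node 43: 1 child(ren)
  node 48: 0 child(ren)
Matching nodes: [17, 23, 37, 48]
Count of leaf nodes: 4


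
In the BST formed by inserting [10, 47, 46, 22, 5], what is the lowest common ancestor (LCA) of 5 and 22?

Tree insertion order: [10, 47, 46, 22, 5]
Tree (level-order array): [10, 5, 47, None, None, 46, None, 22]
In a BST, the LCA of p=5, q=22 is the first node v on the
root-to-leaf path with p <= v <= q (go left if both < v, right if both > v).
Walk from root:
  at 10: 5 <= 10 <= 22, this is the LCA
LCA = 10


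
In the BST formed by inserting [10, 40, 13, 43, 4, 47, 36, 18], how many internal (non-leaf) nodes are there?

Tree built from: [10, 40, 13, 43, 4, 47, 36, 18]
Tree (level-order array): [10, 4, 40, None, None, 13, 43, None, 36, None, 47, 18]
Rule: An internal node has at least one child.
Per-node child counts:
  node 10: 2 child(ren)
  node 4: 0 child(ren)
  node 40: 2 child(ren)
  node 13: 1 child(ren)
  node 36: 1 child(ren)
  node 18: 0 child(ren)
  node 43: 1 child(ren)
  node 47: 0 child(ren)
Matching nodes: [10, 40, 13, 36, 43]
Count of internal (non-leaf) nodes: 5


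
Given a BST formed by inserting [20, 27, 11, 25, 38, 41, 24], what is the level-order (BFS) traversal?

Tree insertion order: [20, 27, 11, 25, 38, 41, 24]
Tree (level-order array): [20, 11, 27, None, None, 25, 38, 24, None, None, 41]
BFS from the root, enqueuing left then right child of each popped node:
  queue [20] -> pop 20, enqueue [11, 27], visited so far: [20]
  queue [11, 27] -> pop 11, enqueue [none], visited so far: [20, 11]
  queue [27] -> pop 27, enqueue [25, 38], visited so far: [20, 11, 27]
  queue [25, 38] -> pop 25, enqueue [24], visited so far: [20, 11, 27, 25]
  queue [38, 24] -> pop 38, enqueue [41], visited so far: [20, 11, 27, 25, 38]
  queue [24, 41] -> pop 24, enqueue [none], visited so far: [20, 11, 27, 25, 38, 24]
  queue [41] -> pop 41, enqueue [none], visited so far: [20, 11, 27, 25, 38, 24, 41]
Result: [20, 11, 27, 25, 38, 24, 41]


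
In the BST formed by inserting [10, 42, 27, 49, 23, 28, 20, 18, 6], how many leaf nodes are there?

Tree built from: [10, 42, 27, 49, 23, 28, 20, 18, 6]
Tree (level-order array): [10, 6, 42, None, None, 27, 49, 23, 28, None, None, 20, None, None, None, 18]
Rule: A leaf has 0 children.
Per-node child counts:
  node 10: 2 child(ren)
  node 6: 0 child(ren)
  node 42: 2 child(ren)
  node 27: 2 child(ren)
  node 23: 1 child(ren)
  node 20: 1 child(ren)
  node 18: 0 child(ren)
  node 28: 0 child(ren)
  node 49: 0 child(ren)
Matching nodes: [6, 18, 28, 49]
Count of leaf nodes: 4


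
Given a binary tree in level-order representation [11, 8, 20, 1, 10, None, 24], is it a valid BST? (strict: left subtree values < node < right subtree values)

Level-order array: [11, 8, 20, 1, 10, None, 24]
Validate using subtree bounds (lo, hi): at each node, require lo < value < hi,
then recurse left with hi=value and right with lo=value.
Preorder trace (stopping at first violation):
  at node 11 with bounds (-inf, +inf): OK
  at node 8 with bounds (-inf, 11): OK
  at node 1 with bounds (-inf, 8): OK
  at node 10 with bounds (8, 11): OK
  at node 20 with bounds (11, +inf): OK
  at node 24 with bounds (20, +inf): OK
No violation found at any node.
Result: Valid BST


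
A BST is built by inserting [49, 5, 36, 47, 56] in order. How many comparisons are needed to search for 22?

Search path for 22: 49 -> 5 -> 36
Found: False
Comparisons: 3


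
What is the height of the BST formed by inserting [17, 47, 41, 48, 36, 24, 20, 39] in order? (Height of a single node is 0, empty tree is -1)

Insertion order: [17, 47, 41, 48, 36, 24, 20, 39]
Tree (level-order array): [17, None, 47, 41, 48, 36, None, None, None, 24, 39, 20]
Compute height bottom-up (empty subtree = -1):
  height(20) = 1 + max(-1, -1) = 0
  height(24) = 1 + max(0, -1) = 1
  height(39) = 1 + max(-1, -1) = 0
  height(36) = 1 + max(1, 0) = 2
  height(41) = 1 + max(2, -1) = 3
  height(48) = 1 + max(-1, -1) = 0
  height(47) = 1 + max(3, 0) = 4
  height(17) = 1 + max(-1, 4) = 5
Height = 5


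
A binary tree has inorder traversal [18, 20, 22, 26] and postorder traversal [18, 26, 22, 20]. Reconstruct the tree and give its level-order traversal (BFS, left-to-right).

Inorder:   [18, 20, 22, 26]
Postorder: [18, 26, 22, 20]
Algorithm: postorder visits root last, so walk postorder right-to-left;
each value is the root of the current inorder slice — split it at that
value, recurse on the right subtree first, then the left.
Recursive splits:
  root=20; inorder splits into left=[18], right=[22, 26]
  root=22; inorder splits into left=[], right=[26]
  root=26; inorder splits into left=[], right=[]
  root=18; inorder splits into left=[], right=[]
Reconstructed level-order: [20, 18, 22, 26]


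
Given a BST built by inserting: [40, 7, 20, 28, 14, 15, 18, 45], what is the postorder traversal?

Tree insertion order: [40, 7, 20, 28, 14, 15, 18, 45]
Tree (level-order array): [40, 7, 45, None, 20, None, None, 14, 28, None, 15, None, None, None, 18]
Postorder traversal: [18, 15, 14, 28, 20, 7, 45, 40]


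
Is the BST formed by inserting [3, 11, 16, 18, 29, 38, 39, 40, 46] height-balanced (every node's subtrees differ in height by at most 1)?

Tree (level-order array): [3, None, 11, None, 16, None, 18, None, 29, None, 38, None, 39, None, 40, None, 46]
Definition: a tree is height-balanced if, at every node, |h(left) - h(right)| <= 1 (empty subtree has height -1).
Bottom-up per-node check:
  node 46: h_left=-1, h_right=-1, diff=0 [OK], height=0
  node 40: h_left=-1, h_right=0, diff=1 [OK], height=1
  node 39: h_left=-1, h_right=1, diff=2 [FAIL (|-1-1|=2 > 1)], height=2
  node 38: h_left=-1, h_right=2, diff=3 [FAIL (|-1-2|=3 > 1)], height=3
  node 29: h_left=-1, h_right=3, diff=4 [FAIL (|-1-3|=4 > 1)], height=4
  node 18: h_left=-1, h_right=4, diff=5 [FAIL (|-1-4|=5 > 1)], height=5
  node 16: h_left=-1, h_right=5, diff=6 [FAIL (|-1-5|=6 > 1)], height=6
  node 11: h_left=-1, h_right=6, diff=7 [FAIL (|-1-6|=7 > 1)], height=7
  node 3: h_left=-1, h_right=7, diff=8 [FAIL (|-1-7|=8 > 1)], height=8
Node 39 violates the condition: |-1 - 1| = 2 > 1.
Result: Not balanced


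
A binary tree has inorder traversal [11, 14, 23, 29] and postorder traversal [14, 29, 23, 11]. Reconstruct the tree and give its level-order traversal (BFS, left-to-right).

Inorder:   [11, 14, 23, 29]
Postorder: [14, 29, 23, 11]
Algorithm: postorder visits root last, so walk postorder right-to-left;
each value is the root of the current inorder slice — split it at that
value, recurse on the right subtree first, then the left.
Recursive splits:
  root=11; inorder splits into left=[], right=[14, 23, 29]
  root=23; inorder splits into left=[14], right=[29]
  root=29; inorder splits into left=[], right=[]
  root=14; inorder splits into left=[], right=[]
Reconstructed level-order: [11, 23, 14, 29]


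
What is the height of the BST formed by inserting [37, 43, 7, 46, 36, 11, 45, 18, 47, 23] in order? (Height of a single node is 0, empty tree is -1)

Insertion order: [37, 43, 7, 46, 36, 11, 45, 18, 47, 23]
Tree (level-order array): [37, 7, 43, None, 36, None, 46, 11, None, 45, 47, None, 18, None, None, None, None, None, 23]
Compute height bottom-up (empty subtree = -1):
  height(23) = 1 + max(-1, -1) = 0
  height(18) = 1 + max(-1, 0) = 1
  height(11) = 1 + max(-1, 1) = 2
  height(36) = 1 + max(2, -1) = 3
  height(7) = 1 + max(-1, 3) = 4
  height(45) = 1 + max(-1, -1) = 0
  height(47) = 1 + max(-1, -1) = 0
  height(46) = 1 + max(0, 0) = 1
  height(43) = 1 + max(-1, 1) = 2
  height(37) = 1 + max(4, 2) = 5
Height = 5


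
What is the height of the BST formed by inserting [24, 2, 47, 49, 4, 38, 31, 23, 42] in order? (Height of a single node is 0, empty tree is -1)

Insertion order: [24, 2, 47, 49, 4, 38, 31, 23, 42]
Tree (level-order array): [24, 2, 47, None, 4, 38, 49, None, 23, 31, 42]
Compute height bottom-up (empty subtree = -1):
  height(23) = 1 + max(-1, -1) = 0
  height(4) = 1 + max(-1, 0) = 1
  height(2) = 1 + max(-1, 1) = 2
  height(31) = 1 + max(-1, -1) = 0
  height(42) = 1 + max(-1, -1) = 0
  height(38) = 1 + max(0, 0) = 1
  height(49) = 1 + max(-1, -1) = 0
  height(47) = 1 + max(1, 0) = 2
  height(24) = 1 + max(2, 2) = 3
Height = 3


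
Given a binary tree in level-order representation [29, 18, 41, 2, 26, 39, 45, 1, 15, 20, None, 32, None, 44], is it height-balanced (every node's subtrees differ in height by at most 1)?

Tree (level-order array): [29, 18, 41, 2, 26, 39, 45, 1, 15, 20, None, 32, None, 44]
Definition: a tree is height-balanced if, at every node, |h(left) - h(right)| <= 1 (empty subtree has height -1).
Bottom-up per-node check:
  node 1: h_left=-1, h_right=-1, diff=0 [OK], height=0
  node 15: h_left=-1, h_right=-1, diff=0 [OK], height=0
  node 2: h_left=0, h_right=0, diff=0 [OK], height=1
  node 20: h_left=-1, h_right=-1, diff=0 [OK], height=0
  node 26: h_left=0, h_right=-1, diff=1 [OK], height=1
  node 18: h_left=1, h_right=1, diff=0 [OK], height=2
  node 32: h_left=-1, h_right=-1, diff=0 [OK], height=0
  node 39: h_left=0, h_right=-1, diff=1 [OK], height=1
  node 44: h_left=-1, h_right=-1, diff=0 [OK], height=0
  node 45: h_left=0, h_right=-1, diff=1 [OK], height=1
  node 41: h_left=1, h_right=1, diff=0 [OK], height=2
  node 29: h_left=2, h_right=2, diff=0 [OK], height=3
All nodes satisfy the balance condition.
Result: Balanced


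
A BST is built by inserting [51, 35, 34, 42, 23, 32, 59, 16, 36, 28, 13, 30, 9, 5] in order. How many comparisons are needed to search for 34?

Search path for 34: 51 -> 35 -> 34
Found: True
Comparisons: 3


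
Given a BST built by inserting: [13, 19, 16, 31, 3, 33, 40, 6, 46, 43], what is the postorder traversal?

Tree insertion order: [13, 19, 16, 31, 3, 33, 40, 6, 46, 43]
Tree (level-order array): [13, 3, 19, None, 6, 16, 31, None, None, None, None, None, 33, None, 40, None, 46, 43]
Postorder traversal: [6, 3, 16, 43, 46, 40, 33, 31, 19, 13]


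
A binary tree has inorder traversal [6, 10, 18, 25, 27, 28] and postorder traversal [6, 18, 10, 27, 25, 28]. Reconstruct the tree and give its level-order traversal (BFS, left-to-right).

Inorder:   [6, 10, 18, 25, 27, 28]
Postorder: [6, 18, 10, 27, 25, 28]
Algorithm: postorder visits root last, so walk postorder right-to-left;
each value is the root of the current inorder slice — split it at that
value, recurse on the right subtree first, then the left.
Recursive splits:
  root=28; inorder splits into left=[6, 10, 18, 25, 27], right=[]
  root=25; inorder splits into left=[6, 10, 18], right=[27]
  root=27; inorder splits into left=[], right=[]
  root=10; inorder splits into left=[6], right=[18]
  root=18; inorder splits into left=[], right=[]
  root=6; inorder splits into left=[], right=[]
Reconstructed level-order: [28, 25, 10, 27, 6, 18]


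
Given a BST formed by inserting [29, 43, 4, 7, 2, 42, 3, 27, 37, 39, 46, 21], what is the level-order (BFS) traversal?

Tree insertion order: [29, 43, 4, 7, 2, 42, 3, 27, 37, 39, 46, 21]
Tree (level-order array): [29, 4, 43, 2, 7, 42, 46, None, 3, None, 27, 37, None, None, None, None, None, 21, None, None, 39]
BFS from the root, enqueuing left then right child of each popped node:
  queue [29] -> pop 29, enqueue [4, 43], visited so far: [29]
  queue [4, 43] -> pop 4, enqueue [2, 7], visited so far: [29, 4]
  queue [43, 2, 7] -> pop 43, enqueue [42, 46], visited so far: [29, 4, 43]
  queue [2, 7, 42, 46] -> pop 2, enqueue [3], visited so far: [29, 4, 43, 2]
  queue [7, 42, 46, 3] -> pop 7, enqueue [27], visited so far: [29, 4, 43, 2, 7]
  queue [42, 46, 3, 27] -> pop 42, enqueue [37], visited so far: [29, 4, 43, 2, 7, 42]
  queue [46, 3, 27, 37] -> pop 46, enqueue [none], visited so far: [29, 4, 43, 2, 7, 42, 46]
  queue [3, 27, 37] -> pop 3, enqueue [none], visited so far: [29, 4, 43, 2, 7, 42, 46, 3]
  queue [27, 37] -> pop 27, enqueue [21], visited so far: [29, 4, 43, 2, 7, 42, 46, 3, 27]
  queue [37, 21] -> pop 37, enqueue [39], visited so far: [29, 4, 43, 2, 7, 42, 46, 3, 27, 37]
  queue [21, 39] -> pop 21, enqueue [none], visited so far: [29, 4, 43, 2, 7, 42, 46, 3, 27, 37, 21]
  queue [39] -> pop 39, enqueue [none], visited so far: [29, 4, 43, 2, 7, 42, 46, 3, 27, 37, 21, 39]
Result: [29, 4, 43, 2, 7, 42, 46, 3, 27, 37, 21, 39]


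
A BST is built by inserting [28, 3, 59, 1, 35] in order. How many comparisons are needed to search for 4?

Search path for 4: 28 -> 3
Found: False
Comparisons: 2


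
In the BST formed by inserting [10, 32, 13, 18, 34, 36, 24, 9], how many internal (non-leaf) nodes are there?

Tree built from: [10, 32, 13, 18, 34, 36, 24, 9]
Tree (level-order array): [10, 9, 32, None, None, 13, 34, None, 18, None, 36, None, 24]
Rule: An internal node has at least one child.
Per-node child counts:
  node 10: 2 child(ren)
  node 9: 0 child(ren)
  node 32: 2 child(ren)
  node 13: 1 child(ren)
  node 18: 1 child(ren)
  node 24: 0 child(ren)
  node 34: 1 child(ren)
  node 36: 0 child(ren)
Matching nodes: [10, 32, 13, 18, 34]
Count of internal (non-leaf) nodes: 5


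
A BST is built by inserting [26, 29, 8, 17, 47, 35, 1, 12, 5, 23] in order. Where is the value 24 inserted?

Starting tree (level order): [26, 8, 29, 1, 17, None, 47, None, 5, 12, 23, 35]
Insertion path: 26 -> 8 -> 17 -> 23
Result: insert 24 as right child of 23
Final tree (level order): [26, 8, 29, 1, 17, None, 47, None, 5, 12, 23, 35, None, None, None, None, None, None, 24]


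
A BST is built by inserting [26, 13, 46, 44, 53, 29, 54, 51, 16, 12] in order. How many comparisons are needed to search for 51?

Search path for 51: 26 -> 46 -> 53 -> 51
Found: True
Comparisons: 4


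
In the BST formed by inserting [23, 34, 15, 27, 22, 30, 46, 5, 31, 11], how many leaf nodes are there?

Tree built from: [23, 34, 15, 27, 22, 30, 46, 5, 31, 11]
Tree (level-order array): [23, 15, 34, 5, 22, 27, 46, None, 11, None, None, None, 30, None, None, None, None, None, 31]
Rule: A leaf has 0 children.
Per-node child counts:
  node 23: 2 child(ren)
  node 15: 2 child(ren)
  node 5: 1 child(ren)
  node 11: 0 child(ren)
  node 22: 0 child(ren)
  node 34: 2 child(ren)
  node 27: 1 child(ren)
  node 30: 1 child(ren)
  node 31: 0 child(ren)
  node 46: 0 child(ren)
Matching nodes: [11, 22, 31, 46]
Count of leaf nodes: 4


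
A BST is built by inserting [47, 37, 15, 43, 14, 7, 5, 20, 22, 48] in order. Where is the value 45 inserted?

Starting tree (level order): [47, 37, 48, 15, 43, None, None, 14, 20, None, None, 7, None, None, 22, 5]
Insertion path: 47 -> 37 -> 43
Result: insert 45 as right child of 43
Final tree (level order): [47, 37, 48, 15, 43, None, None, 14, 20, None, 45, 7, None, None, 22, None, None, 5]


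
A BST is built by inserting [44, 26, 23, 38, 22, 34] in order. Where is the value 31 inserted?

Starting tree (level order): [44, 26, None, 23, 38, 22, None, 34]
Insertion path: 44 -> 26 -> 38 -> 34
Result: insert 31 as left child of 34
Final tree (level order): [44, 26, None, 23, 38, 22, None, 34, None, None, None, 31]


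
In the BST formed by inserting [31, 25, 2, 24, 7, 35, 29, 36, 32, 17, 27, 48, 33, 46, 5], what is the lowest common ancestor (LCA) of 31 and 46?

Tree insertion order: [31, 25, 2, 24, 7, 35, 29, 36, 32, 17, 27, 48, 33, 46, 5]
Tree (level-order array): [31, 25, 35, 2, 29, 32, 36, None, 24, 27, None, None, 33, None, 48, 7, None, None, None, None, None, 46, None, 5, 17]
In a BST, the LCA of p=31, q=46 is the first node v on the
root-to-leaf path with p <= v <= q (go left if both < v, right if both > v).
Walk from root:
  at 31: 31 <= 31 <= 46, this is the LCA
LCA = 31
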